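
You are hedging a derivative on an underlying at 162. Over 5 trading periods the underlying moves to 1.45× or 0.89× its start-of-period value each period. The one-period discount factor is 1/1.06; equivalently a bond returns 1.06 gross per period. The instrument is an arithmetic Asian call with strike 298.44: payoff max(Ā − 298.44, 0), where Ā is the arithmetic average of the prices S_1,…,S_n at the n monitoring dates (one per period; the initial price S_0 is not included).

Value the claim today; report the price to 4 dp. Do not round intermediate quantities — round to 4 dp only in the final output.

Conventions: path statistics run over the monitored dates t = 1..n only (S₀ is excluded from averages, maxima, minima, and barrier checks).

price = 4.3674

Set p* = 0.3036 (from d < R < u); the path-dependent value is the discounted p*-expectation over all price paths.
Enumerate all 2^5 = 32 price paths (U = up ×1.45, D = down ×0.89); each path with k up-moves has probability p*^k·(1−p*)^(5−k).
DDDDD: Ā=115.7619, payoff=0.0000, prob=0.163826
UDDDD: Ā=188.6008, payoff=0.0000, prob=0.071411
DUDDD: Ā=170.4568, payoff=0.0000, prob=0.071411
UUDDD: Ā=277.7105, payoff=0.0000, prob=0.031128
DDUDD: Ā=154.3086, payoff=0.0000, prob=0.071411
UDUDD: Ā=251.4017, payoff=0.0000, prob=0.031128
DUUDD: Ā=233.2577, payoff=0.0000, prob=0.031128
UUUDD: Ā=380.0266, payoff=81.5866, prob=0.013569
DDDUD: Ā=139.9368, payoff=0.0000, prob=0.071411
UDDUD: Ā=227.9869, payoff=0.0000, prob=0.031128
DUDUD: Ā=209.8429, payoff=0.0000, prob=0.031128
UUDUD: Ā=341.8789, payoff=43.4389, prob=0.013569
DDUUD: Ā=193.6947, payoff=0.0000, prob=0.031128
UDUUD: Ā=315.5701, payoff=17.1301, prob=0.013569
DUUUD: Ā=297.4261, payoff=0.0000, prob=0.013569
UUUUD: Ā=484.5706, payoff=186.1306, prob=0.005915
DDDDU: Ā=127.1458, payoff=0.0000, prob=0.071411
UDDDU: Ā=207.1477, payoff=0.0000, prob=0.031128
DUDDU: Ā=189.0037, payoff=0.0000, prob=0.031128
UUDDU: Ā=307.9274, payoff=9.4874, prob=0.013569
DDUDU: Ā=172.8555, payoff=0.0000, prob=0.031128
UDUDU: Ā=281.6186, payoff=0.0000, prob=0.013569
DUUDU: Ā=263.4746, payoff=0.0000, prob=0.013569
UUUDU: Ā=429.2563, payoff=130.8163, prob=0.005915
DDDUU: Ā=158.4837, payoff=0.0000, prob=0.031128
UDDUU: Ā=258.2037, payoff=0.0000, prob=0.013569
DUDUU: Ā=240.0597, payoff=0.0000, prob=0.013569
UUDUU: Ā=391.1086, payoff=92.6686, prob=0.005915
DDUUU: Ā=223.9116, payoff=0.0000, prob=0.013569
UDUUU: Ā=364.7998, payoff=66.3598, prob=0.005915
DUUUU: Ā=346.6558, payoff=48.2158, prob=0.005915
UUUUU: Ā=564.7762, payoff=266.3362, prob=0.002578
Price = Σ prob·payoff / R^5 = 5.844578 / 1.338226 = 4.3674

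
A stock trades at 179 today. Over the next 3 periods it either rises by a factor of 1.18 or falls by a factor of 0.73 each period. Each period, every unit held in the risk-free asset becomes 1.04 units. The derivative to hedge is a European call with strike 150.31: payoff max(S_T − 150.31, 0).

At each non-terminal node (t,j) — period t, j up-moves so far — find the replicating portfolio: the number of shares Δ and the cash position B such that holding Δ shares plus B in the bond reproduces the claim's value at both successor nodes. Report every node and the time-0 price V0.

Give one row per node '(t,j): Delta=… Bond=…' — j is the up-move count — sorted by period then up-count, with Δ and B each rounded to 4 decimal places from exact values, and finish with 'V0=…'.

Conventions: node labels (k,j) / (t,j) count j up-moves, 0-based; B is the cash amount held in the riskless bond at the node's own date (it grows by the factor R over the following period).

Under the risk-neutral measure, an up-move has probability p* = (R−d)/(u−d) = 0.6889 and values discount at R = 1.04.
Payoffs at expiry: V(3,0)=0.0000, V(3,1)=0.0000, V(3,2)=31.6349, V(3,3)=143.7927
  t=2,j=0: stock 95.3891 → up 112.5591 (V=0.0000), down 69.6340 (V=0.0000). Price 0.0000; hedge Δ=0.0000, bond B=0.0000.
  t=2,j=1: stock 154.1906 → up 181.9449 (V=31.6349), down 112.5591 (V=0.0000). Price 20.9547; hedge Δ=0.4559, bond B=-49.3450.
  t=2,j=2: stock 249.2396 → up 294.1027 (V=143.7927), down 181.9449 (V=31.6349). Price 104.7108; hedge Δ=1.0000, bond B=-144.5288.
  t=1,j=0: stock 130.6700 → up 154.1906 (V=20.9547), down 95.3891 (V=0.0000). Price 13.8803; hedge Δ=0.3564, bond B=-32.6858.
  t=1,j=1: stock 211.2200 → up 249.2396 (V=104.7108), down 154.1906 (V=20.9547). Price 75.6282; hedge Δ=0.8812, bond B=-110.4963.
  t=0,j=0: stock 179.0000 → up 211.2200 (V=75.6282), down 130.6700 (V=13.8803). Price 54.2478; hedge Δ=0.7666, bond B=-82.9698.
Verification: the root portfolio costs Δ(0,0)·S0 + B(0,0) = 54.2478, matching V0.

(0,0): Delta=0.7666 Bond=-82.9698
(1,0): Delta=0.3564 Bond=-32.6858
(1,1): Delta=0.8812 Bond=-110.4963
(2,0): Delta=0.0000 Bond=0.0000
(2,1): Delta=0.4559 Bond=-49.3450
(2,2): Delta=1.0000 Bond=-144.5288
V0=54.2478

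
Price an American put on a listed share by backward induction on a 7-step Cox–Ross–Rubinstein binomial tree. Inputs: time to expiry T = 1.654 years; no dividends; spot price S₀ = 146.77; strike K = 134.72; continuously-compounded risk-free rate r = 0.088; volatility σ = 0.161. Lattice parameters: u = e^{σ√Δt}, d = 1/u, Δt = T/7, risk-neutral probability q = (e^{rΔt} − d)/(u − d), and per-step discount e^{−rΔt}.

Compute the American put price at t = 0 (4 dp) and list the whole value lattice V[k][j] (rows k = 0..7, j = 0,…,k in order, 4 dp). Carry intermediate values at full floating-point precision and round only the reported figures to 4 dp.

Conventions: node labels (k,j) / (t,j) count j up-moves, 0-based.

price = 2.3064
tree:
2.3064
4.7798 0.8338
9.6154 1.9103 0.1872
18.6627 4.2694 0.4958 0.0000
27.3991 9.2151 1.3134 0.0000 0.0000
35.4779 18.6627 3.4789 0.0000 0.0000 0.0000
42.9485 27.3991 9.2151 0.0000 0.0000 0.0000 0.0000
49.8568 35.4779 18.6627 0.0000 0.0000 0.0000 0.0000 0.0000

Δt=0.23629  u=1.08140  d=0.92472  q=0.61454  discount=0.97942
step 7 (expiry): payoffs max(K−S,0) = 49.8568 35.4779 18.6627 0.0000 0.0000 0.0000 0.0000 0.0000
k=6: (k=6,j=0): S=91.7715, K−S=42.9485, hold=40.1762 ⇒ V=42.9485 exercise | (k=6,j=1): S=107.3209, K−S=27.3991, hold=24.6268 ⇒ V=27.3991 exercise | (k=6,j=2): S=125.5049, K−S=9.2151, hold=7.0456 ⇒ V=9.2151 exercise | (k=6,j=3): S=146.7700, K−S=0.0000, hold=0.0000 ⇒ V=0.0000 continue | (k=6,j=4): S=171.6381, K−S=0.0000, hold=0.0000 ⇒ V=0.0000 continue | (k=6,j=5): S=200.7199, K−S=0.0000, hold=0.0000 ⇒ V=0.0000 continue | (k=6,j=6): S=234.7291, K−S=0.0000, hold=0.0000 ⇒ V=0.0000 continue
k=5: (k=5,j=0): S=99.2421, K−S=35.4779, hold=32.7056 ⇒ V=35.4779 exercise | (k=5,j=1): S=116.0573, K−S=18.6627, hold=15.8904 ⇒ V=18.6627 exercise | (k=5,j=2): S=135.7216, K−S=0.0000, hold=3.4789 ⇒ V=3.4789 continue | (k=5,j=3): S=158.7178, K−S=0.0000, hold=0.0000 ⇒ V=0.0000 continue | (k=5,j=4): S=185.6103, K−S=0.0000, hold=0.0000 ⇒ V=0.0000 continue | (k=5,j=5): S=217.0594, K−S=0.0000, hold=0.0000 ⇒ V=0.0000 continue
k=4: (k=4,j=0): S=107.3209, K−S=27.3991, hold=24.6268 ⇒ V=27.3991 exercise | (k=4,j=1): S=125.5049, K−S=9.2151, hold=9.1396 ⇒ V=9.2151 exercise | (k=4,j=2): S=146.7700, K−S=0.0000, hold=1.3134 ⇒ V=1.3134 continue | (k=4,j=3): S=171.6381, K−S=0.0000, hold=0.0000 ⇒ V=0.0000 continue | (k=4,j=4): S=200.7199, K−S=0.0000, hold=0.0000 ⇒ V=0.0000 continue
k=3: (k=3,j=0): S=116.0573, K−S=18.6627, hold=15.8904 ⇒ V=18.6627 exercise | (k=3,j=1): S=135.7216, K−S=0.0000, hold=4.2694 ⇒ V=4.2694 continue | (k=3,j=2): S=158.7178, K−S=0.0000, hold=0.4958 ⇒ V=0.4958 continue | (k=3,j=3): S=185.6103, K−S=0.0000, hold=0.0000 ⇒ V=0.0000 continue
k=2: (k=2,j=0): S=125.5049, K−S=9.2151, hold=9.6154 ⇒ V=9.6154 continue | (k=2,j=1): S=146.7700, K−S=0.0000, hold=1.9103 ⇒ V=1.9103 continue | (k=2,j=2): S=171.6381, K−S=0.0000, hold=0.1872 ⇒ V=0.1872 continue
k=1: (k=1,j=0): S=135.7216, K−S=0.0000, hold=4.7798 ⇒ V=4.7798 continue | (k=1,j=1): S=158.7178, K−S=0.0000, hold=0.8338 ⇒ V=0.8338 continue
k=0: (k=0,j=0): S=146.7700, K−S=0.0000, hold=2.3064 ⇒ V=2.3064 continue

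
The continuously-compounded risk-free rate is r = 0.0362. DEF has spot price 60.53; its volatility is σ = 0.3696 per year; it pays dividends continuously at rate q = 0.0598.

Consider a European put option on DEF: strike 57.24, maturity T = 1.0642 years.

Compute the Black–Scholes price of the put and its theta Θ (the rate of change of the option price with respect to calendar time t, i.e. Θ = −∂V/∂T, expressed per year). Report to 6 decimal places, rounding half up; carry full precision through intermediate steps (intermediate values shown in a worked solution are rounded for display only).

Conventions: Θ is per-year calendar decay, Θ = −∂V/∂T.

σ√T = 0.3696·√1.0642 = 0.381280
d₁ = (ln(S/K) + (r−q+σ²/2)T) / (σ√T) = (ln(60.53/57.24) + (0.0362−0.0598+0.3696²/2)·1.0642) / 0.381280 = (0.055886 + 0.047572) / 0.381280 = 0.271344
d₂ = d₁ − σ√T = 0.271344 − 0.381280 = -0.109935
e^{−rT} = 0.962209
e^{−qT} = 0.938344
N(−d₁) = 0.393063,  N(−d₂) = 0.543770
Put price V = K·e^{−rT}·N(−d₂) − S·e^{−qT}·N(−d₁) = 29.949100 − 22.325170 = 7.623930
φ(d₁) = (1/√(2π))·e^{−d₁²/2} = 0.384523
Θ = −S·e^{−qT}·φ(d₁)·σ/(2√T) − q·S·e^{−qT}·N(−d₁) + r·K·e^{−rT}·N(−d₂) = −3.912415 − 1.335045 + 1.084157 = -4.163302

price = 7.623930
Θ = -4.163302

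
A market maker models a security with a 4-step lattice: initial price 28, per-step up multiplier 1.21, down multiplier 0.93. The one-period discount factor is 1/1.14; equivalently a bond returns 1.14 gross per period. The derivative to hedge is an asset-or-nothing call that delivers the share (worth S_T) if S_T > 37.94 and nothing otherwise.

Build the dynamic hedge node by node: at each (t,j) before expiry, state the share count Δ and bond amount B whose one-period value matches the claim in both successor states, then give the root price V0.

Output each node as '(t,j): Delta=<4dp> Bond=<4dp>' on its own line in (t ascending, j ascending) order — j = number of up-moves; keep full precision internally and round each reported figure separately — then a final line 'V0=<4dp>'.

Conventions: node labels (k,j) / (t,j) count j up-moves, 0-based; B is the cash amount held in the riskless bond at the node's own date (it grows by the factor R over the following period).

(0,0): Delta=2.1800 Bond=-38.2725
(1,0): Delta=2.7385 Bond=-58.1741
(1,1): Delta=2.0369 Bond=-38.7828
(2,0): Delta=0.0000 Bond=0.0000
(2,1): Delta=3.4401 Bond=-88.4247
(2,2): Delta=1.6774 Bond=-29.4749
(3,0): Delta=0.0000 Bond=0.0000
(3,1): Delta=0.0000 Bond=0.0000
(3,2): Delta=4.3214 Bond=-134.4055
(3,3): Delta=1.0000 Bond=0.0000
V0=22.7670

Arbitrage-free pricing uses the up-move probability p* = (R−d)/(u−d) = 0.7500, discounting each step at R = 1.14.
Expiry values: V(4,0)=0.0000, V(4,1)=0.0000, V(4,2)=0.0000, V(4,3)=46.1314, V(4,4)=60.0205
(3,0): S=22.5220. Δ = (V_up−V_dn)/(S_up−S_dn) = (0.0000−0.0000)/(27.2516−20.9455) = 0.0000. V = [p*·0.0000 + (1−p*)·0.0000]/1.14 = 0.0000. B = V − Δ·S = 0.0000.
(3,1): S=29.3028. Δ = (V_up−V_dn)/(S_up−S_dn) = (0.0000−0.0000)/(35.4564−27.2516) = 0.0000. V = [p*·0.0000 + (1−p*)·0.0000]/1.14 = 0.0000. B = V − Δ·S = 0.0000.
(3,2): S=38.1252. Δ = (V_up−V_dn)/(S_up−S_dn) = (46.1314−0.0000)/(46.1314−35.4564) = 4.3214. V = [p*·46.1314 + (1−p*)·0.0000]/1.14 = 30.3496. B = V − Δ·S = -134.4055.
(3,3): S=49.6037. Δ = (V_up−V_dn)/(S_up−S_dn) = (60.0205−46.1314)/(60.0205−46.1314) = 1.0000. V = [p*·60.0205 + (1−p*)·46.1314]/1.14 = 49.6037. B = V − Δ·S = 0.0000.
(2,0): S=24.2172. Δ = (V_up−V_dn)/(S_up−S_dn) = (0.0000−0.0000)/(29.3028−22.5220) = 0.0000. V = [p*·0.0000 + (1−p*)·0.0000]/1.14 = 0.0000. B = V − Δ·S = 0.0000.
(2,1): S=31.5084. Δ = (V_up−V_dn)/(S_up−S_dn) = (30.3496−0.0000)/(38.1252−29.3028) = 3.4401. V = [p*·30.3496 + (1−p*)·0.0000]/1.14 = 19.9669. B = V − Δ·S = -88.4247.
(2,2): S=40.9948. Δ = (V_up−V_dn)/(S_up−S_dn) = (49.6037−30.3496)/(49.6037−38.1252) = 1.6774. V = [p*·49.6037 + (1−p*)·30.3496]/1.14 = 39.2896. B = V − Δ·S = -29.4749.
(1,0): S=26.0400. Δ = (V_up−V_dn)/(S_up−S_dn) = (19.9669−0.0000)/(31.5084−24.2172) = 2.7385. V = [p*·19.9669 + (1−p*)·0.0000]/1.14 = 13.1361. B = V − Δ·S = -58.1741.
(1,1): S=33.8800. Δ = (V_up−V_dn)/(S_up−S_dn) = (39.2896−19.9669)/(40.9948−31.5084) = 2.0369. V = [p*·39.2896 + (1−p*)·19.9669]/1.14 = 30.2271. B = V − Δ·S = -38.7828.
(0,0): S=28.0000. Δ = (V_up−V_dn)/(S_up−S_dn) = (30.2271−13.1361)/(33.8800−26.0400) = 2.1800. V = [p*·30.2271 + (1−p*)·13.1361]/1.14 = 22.7670. B = V − Δ·S = -38.2725.
Verification: the root portfolio costs Δ(0,0)·S0 + B(0,0) = 22.7670, matching V0.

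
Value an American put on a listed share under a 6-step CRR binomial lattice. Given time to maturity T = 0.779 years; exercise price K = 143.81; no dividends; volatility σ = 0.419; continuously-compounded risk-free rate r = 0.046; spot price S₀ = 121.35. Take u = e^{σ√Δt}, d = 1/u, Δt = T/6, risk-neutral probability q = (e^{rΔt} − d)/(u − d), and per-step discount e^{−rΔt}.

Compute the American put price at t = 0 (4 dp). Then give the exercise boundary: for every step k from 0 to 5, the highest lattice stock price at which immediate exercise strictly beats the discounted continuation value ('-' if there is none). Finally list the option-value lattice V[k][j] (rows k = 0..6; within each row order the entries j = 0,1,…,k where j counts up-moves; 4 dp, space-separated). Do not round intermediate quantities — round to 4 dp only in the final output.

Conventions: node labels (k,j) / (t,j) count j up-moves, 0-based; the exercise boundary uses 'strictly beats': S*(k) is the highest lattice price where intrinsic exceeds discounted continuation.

price = 30.6280
boundary = - - 89.7230 77.1500 89.7230 104.3451
tree:
30.6280
41.4849 19.3451
54.0870 28.4621 9.7911
66.6600 40.2374 16.1655 3.0647
77.4711 54.0870 25.8588 5.9529 0.0000
86.7673 66.6600 39.4649 11.5630 0.0000 0.0000
94.7608 77.4711 54.0870 22.4600 0.0000 0.0000 0.0000

Δt=0.12983  u=1.16297  d=0.85987  q=0.48209  discount=0.99405
step 6 (expiry): payoffs max(K−S,0) = 94.7608 77.4711 54.0870 22.4600 0.0000 0.0000 0.0000
step 5: (k=5,j=0): S=57.0427, K−S=86.7673, hold=85.9110 ⇒ V=86.7673 exercise | (k=5,j=1): S=77.1500, K−S=66.6600, hold=65.8037 ⇒ V=66.6600 exercise | (k=5,j=2): S=104.3451, K−S=39.4649, hold=38.6086 ⇒ V=39.4649 exercise | (k=5,j=3): S=141.1262, K−S=2.6838, hold=11.5630 ⇒ V=11.5630 continue | (k=5,j=4): S=190.8726, K−S=0.0000, hold=0.0000 ⇒ V=0.0000 continue | (k=5,j=5): S=258.1543, K−S=0.0000, hold=0.0000 ⇒ V=0.0000 continue  boundary S*=104.3451
step 4: (k=4,j=0): S=66.3389, K−S=77.4711, hold=76.6148 ⇒ V=77.4711 exercise | (k=4,j=1): S=89.7230, K−S=54.0870, hold=53.2306 ⇒ V=54.0870 exercise | (k=4,j=2): S=121.3500, K−S=22.4600, hold=25.8588 ⇒ V=25.8588 continue | (k=4,j=3): S=164.1253, K−S=0.0000, hold=5.9529 ⇒ V=5.9529 continue | (k=4,j=4): S=221.9788, K−S=0.0000, hold=0.0000 ⇒ V=0.0000 continue  boundary S*=89.7230
step 3: (k=3,j=0): S=77.1500, K−S=66.6600, hold=65.8037 ⇒ V=66.6600 exercise | (k=3,j=1): S=104.3451, K−S=39.4649, hold=40.2374 ⇒ V=40.2374 continue | (k=3,j=2): S=141.1262, K−S=2.6838, hold=16.1655 ⇒ V=16.1655 continue | (k=3,j=3): S=190.8726, K−S=0.0000, hold=3.0647 ⇒ V=3.0647 continue  boundary S*=77.1500
step 2: (k=2,j=0): S=89.7230, K−S=54.0870, hold=53.6008 ⇒ V=54.0870 exercise | (k=2,j=1): S=121.3500, K−S=22.4600, hold=28.4621 ⇒ V=28.4621 continue | (k=2,j=2): S=164.1253, K−S=0.0000, hold=9.7911 ⇒ V=9.7911 continue  boundary S*=89.7230
step 1: (k=1,j=0): S=104.3451, K−S=39.4649, hold=41.4849 ⇒ V=41.4849 continue | (k=1,j=1): S=141.1262, K−S=2.6838, hold=19.3451 ⇒ V=19.3451 continue  boundary S*=-
step 0: (k=0,j=0): S=121.3500, K−S=22.4600, hold=30.6280 ⇒ V=30.6280 continue  boundary S*=-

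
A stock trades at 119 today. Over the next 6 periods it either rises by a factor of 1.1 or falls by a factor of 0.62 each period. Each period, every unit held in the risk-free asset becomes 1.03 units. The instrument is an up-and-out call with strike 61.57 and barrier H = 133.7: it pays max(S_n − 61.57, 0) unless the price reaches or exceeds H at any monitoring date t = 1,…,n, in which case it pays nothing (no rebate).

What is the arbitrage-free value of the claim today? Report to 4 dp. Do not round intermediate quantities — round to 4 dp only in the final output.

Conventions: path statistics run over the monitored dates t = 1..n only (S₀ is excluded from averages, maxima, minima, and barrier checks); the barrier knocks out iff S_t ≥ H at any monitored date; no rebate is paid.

price = 6.8199

Under the martingale measure an up-move has probability p* = 0.8542; value the claim as the probability-weighted average of per-path payoffs, discounted 6 periods at R = 1.03.
Enumerate all 2^6 = 64 price paths (U = up ×1.1, D = down ×0.62); each path with k up-moves has probability p*^k·(1−p*)^(6−k).
DDDDDD: M=73.7800, payoff=0.0000, prob=0.000010
UDDDDD: M=130.9000, payoff=0.0000, prob=0.000056
DUDDDD: M=81.1580, payoff=0.0000, prob=0.000056
UUDDDD: M=143.9900, payoff=0.0000, prob=0.000330
DDUDDD: M=73.7800, payoff=0.0000, prob=0.000056
UDUDDD: M=130.9000, payoff=0.0000, prob=0.000330
DUUDDD: M=89.2738, payoff=0.0000, prob=0.000330
UUUDDD: M=158.3890, payoff=0.0000, prob=0.001933
DDDUDD: M=73.7800, payoff=0.0000, prob=0.000056
UDDUDD: M=130.9000, payoff=0.0000, prob=0.000330
DUDUDD: M=81.1580, payoff=0.0000, prob=0.000330
UUDUDD: M=143.9900, payoff=0.0000, prob=0.001933
DDUUDD: M=73.7800, payoff=0.0000, prob=0.000330
UDUUDD: M=130.9000, payoff=0.0000, prob=0.001933
DUUUDD: M=98.2012, payoff=0.0000, prob=0.001933
UUUUDD: M=174.2279, payoff=0.0000, prob=0.011321
DDDDUD: M=73.7800, payoff=0.0000, prob=0.000056
UDDDUD: M=130.9000, payoff=0.0000, prob=0.000330
DUDDUD: M=81.1580, payoff=0.0000, prob=0.000330
UUDDUD: M=143.9900, payoff=0.0000, prob=0.001933
DDUDUD: M=73.7800, payoff=0.0000, prob=0.000330
UDUDUD: M=130.9000, payoff=0.0000, prob=0.001933
DUUDUD: M=89.2738, payoff=0.0000, prob=0.001933
UUUDUD: M=158.3890, payoff=0.0000, prob=0.011321
DDDUUD: M=73.7800, payoff=0.0000, prob=0.000330
UDDUUD: M=130.9000, payoff=0.0000, prob=0.001933
DUDUUD: M=81.1580, payoff=0.0000, prob=0.001933
UUDUUD: M=143.9900, payoff=0.0000, prob=0.011321
DDUUUD: M=73.7800, payoff=0.0000, prob=0.001933
UDUUUD: M=130.9000, payoff=5.4032, prob=0.011321
DUUUUD: M=108.0213, payoff=5.4032, prob=0.011321
UUUUUD: M=191.6507, payoff=0.0000, prob=0.066309
DDDDDU: M=73.7800, payoff=0.0000, prob=0.000056
UDDDDU: M=130.9000, payoff=0.0000, prob=0.000330
DUDDDU: M=81.1580, payoff=0.0000, prob=0.000330
UUDDDU: M=143.9900, payoff=0.0000, prob=0.001933
DDUDDU: M=73.7800, payoff=0.0000, prob=0.000330
UDUDDU: M=130.9000, payoff=0.0000, prob=0.001933
DUUDDU: M=89.2738, payoff=0.0000, prob=0.001933
UUUDDU: M=158.3890, payoff=0.0000, prob=0.011321
DDDUDU: M=73.7800, payoff=0.0000, prob=0.000330
UDDUDU: M=130.9000, payoff=0.0000, prob=0.001933
DUDUDU: M=81.1580, payoff=0.0000, prob=0.001933
UUDUDU: M=143.9900, payoff=0.0000, prob=0.011321
DDUUDU: M=73.7800, payoff=0.0000, prob=0.001933
UDUUDU: M=130.9000, payoff=5.4032, prob=0.011321
DUUUDU: M=98.2012, payoff=5.4032, prob=0.011321
UUUUDU: M=174.2279, payoff=0.0000, prob=0.066309
DDDDUU: M=73.7800, payoff=0.0000, prob=0.000330
UDDDUU: M=130.9000, payoff=0.0000, prob=0.001933
DUDDUU: M=81.1580, payoff=0.0000, prob=0.001933
UUDDUU: M=143.9900, payoff=0.0000, prob=0.011321
DDUDUU: M=73.7800, payoff=0.0000, prob=0.001933
UDUDUU: M=130.9000, payoff=5.4032, prob=0.011321
DUUDUU: M=89.2738, payoff=5.4032, prob=0.011321
UUUDUU: M=158.3890, payoff=0.0000, prob=0.066309
DDDUUU: M=73.7800, payoff=0.0000, prob=0.001933
UDDUUU: M=130.9000, payoff=5.4032, prob=0.011321
DUDUUU: M=81.1580, payoff=5.4032, prob=0.011321
UUDUUU: M=143.9900, payoff=0.0000, prob=0.066309
DDUUUU: M=73.7800, payoff=5.4032, prob=0.011321
UDUUUU: M=130.9000, payoff=57.2534, prob=0.066309
DUUUUU: M=118.8234, payoff=57.2534, prob=0.066309
UUUUUU: M=210.8158, payoff=0.0000, prob=0.388379
Price = Σ prob·payoff / R^6 = 8.143316 / 1.194052 = 6.8199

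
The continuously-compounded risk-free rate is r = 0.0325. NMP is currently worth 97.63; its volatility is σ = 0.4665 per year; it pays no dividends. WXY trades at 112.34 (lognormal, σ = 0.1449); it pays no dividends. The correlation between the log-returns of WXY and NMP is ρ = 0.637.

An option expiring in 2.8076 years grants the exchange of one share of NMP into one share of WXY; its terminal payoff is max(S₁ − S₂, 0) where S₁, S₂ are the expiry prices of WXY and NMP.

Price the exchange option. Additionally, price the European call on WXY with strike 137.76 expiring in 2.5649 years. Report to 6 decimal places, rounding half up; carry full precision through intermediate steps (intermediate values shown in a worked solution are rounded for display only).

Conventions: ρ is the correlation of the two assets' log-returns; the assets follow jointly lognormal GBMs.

σ_eff = √(σ₁² + σ₂² − 2ρσ₁σ₂) = √(0.1449² + 0.4665² − 2·0.637·0.1449·0.4665) = 0.390514
d₁ = (ln(S₁/S₂) + (q₂ − q₁ + σ_eff²/2)T) / (σ_eff√T) = (ln(112.34/97.63) + (0.0 − 0.0 + 0.076251)·2.8076) / 0.654341 = 0.541654
d₂ = d₁ − σ_eff√T = 0.541654 − 0.654341 = -0.112687
N(d₁) = 0.705971,  N(d₂) = 0.455139
V = S₁·e^{−q₁T}·N(d₁) − S₂·e^{−q₂T}·N(d₂) = 79.308834 − 44.435242 = 34.873592
[vanilla: WXY call K=137.76]
σ√T = 0.1449·√2.5649 = 0.232062
d₁ = (ln(S/K) + (r+σ²/2)T) / (σ√T) = (ln(112.34/137.76) + (0.0325+0.1449²/2)·2.5649) / 0.232062 = (-0.203983 + 0.110286) / 0.232062 = -0.403761
d₂ = d₁ − σ√T = -0.403761 − 0.232062 = -0.635823
e^{−rT} = 0.920021
N(d₁) = 0.343194,  N(d₂) = 0.262446
price = S·N(d₁) − K·e^{−rT}·N(d₂) = 38.554445 − 33.262940 = 5.291505

exchange price = 34.873592
price(WXY call K=137.76) = 5.291505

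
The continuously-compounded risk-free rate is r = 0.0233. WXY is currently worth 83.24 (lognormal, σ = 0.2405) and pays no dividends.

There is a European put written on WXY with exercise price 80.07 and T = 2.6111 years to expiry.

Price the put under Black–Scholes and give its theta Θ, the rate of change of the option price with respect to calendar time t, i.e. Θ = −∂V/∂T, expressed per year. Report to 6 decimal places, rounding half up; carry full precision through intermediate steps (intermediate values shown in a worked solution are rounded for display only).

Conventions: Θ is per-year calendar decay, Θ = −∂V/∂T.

σ√T = 0.2405·√2.6111 = 0.388622
d₁ = (ln(S/K) + (r+σ²/2)T) / (σ√T) = (ln(83.24/80.07) + (0.0233+0.2405²/2)·2.6111) / 0.388622 = (0.038827 + 0.136352) / 0.388622 = 0.450769
d₂ = d₁ − σ√T = 0.450769 − 0.388622 = 0.062148
e^{−rT} = 0.940975
N(−d₁) = 0.326078,  N(−d₂) = 0.475222
Put price V = K·e^{−rT}·N(−d₂) − S·N(−d₁) = 35.805104 − 27.142720 = 8.662384
φ(d₁) = (1/√(2π))·e^{−d₁²/2} = 0.360402
Θ = −S·φ(d₁)·σ/(2√T) + r·K·e^{−rT}·N(−d₂) = −2.232506 + 0.834259 = -1.398247

price = 8.662384
Θ = -1.398247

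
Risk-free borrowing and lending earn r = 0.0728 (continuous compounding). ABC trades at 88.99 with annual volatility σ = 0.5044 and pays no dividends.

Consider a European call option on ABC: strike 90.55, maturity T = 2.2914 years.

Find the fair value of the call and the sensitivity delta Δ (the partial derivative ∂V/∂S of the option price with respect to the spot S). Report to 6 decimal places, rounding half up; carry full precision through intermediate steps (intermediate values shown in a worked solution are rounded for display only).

price = 31.248737
Δ = 0.718193

σ√T = 0.5044·√2.2914 = 0.763529
d₁ = (ln(S/K) + (r+σ²/2)T) / (σ√T) = (ln(88.99/90.55) + (0.0728+0.5044²/2)·2.2914) / 0.763529 = (-0.017378 + 0.458302) / 0.763529 = 0.577482
d₂ = d₁ − σ√T = 0.577482 − 0.763529 = -0.186047
e^{−rT} = 0.846357
N(d₁) = 0.718193,  N(d₂) = 0.426204
Call price V = S·N(d₁) − K·e^{−rT}·N(d₂) = 63.911990 − 32.663253 = 31.248737
Δ = N(d₁) = 0.718193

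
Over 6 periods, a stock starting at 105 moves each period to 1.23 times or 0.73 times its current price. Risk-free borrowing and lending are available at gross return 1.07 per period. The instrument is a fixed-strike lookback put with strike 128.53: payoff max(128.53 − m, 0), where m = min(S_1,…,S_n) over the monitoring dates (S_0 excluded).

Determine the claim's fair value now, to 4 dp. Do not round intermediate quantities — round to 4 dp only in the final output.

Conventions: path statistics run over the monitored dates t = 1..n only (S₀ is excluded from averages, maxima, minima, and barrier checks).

Set p* = 0.6800 (from d < R < u); the path-dependent value is the discounted p*-expectation over all price paths.
Enumerate all 2^6 = 64 price paths (U = up ×1.23, D = down ×0.73); each path with k up-moves has probability p*^k·(1−p*)^(6−k).
DDDDDD: m=15.8901, payoff=112.6399, prob=0.001074
UDDDDD: m=26.7737, payoff=101.7563, prob=0.002282
DUDDDD: m=26.7737, payoff=101.7563, prob=0.002282
UUDDDD: m=45.1119, payoff=83.4181, prob=0.004849
DDUDDD: m=26.7737, payoff=101.7563, prob=0.002282
UDUDDD: m=45.1119, payoff=83.4181, prob=0.004849
DUUDDD: m=45.1119, payoff=83.4181, prob=0.004849
UUUDDD: m=76.0104, payoff=52.5196, prob=0.010303
DDDUDD: m=26.7737, payoff=101.7563, prob=0.002282
UDDUDD: m=45.1119, payoff=83.4181, prob=0.004849
DUDUDD: m=45.1119, payoff=83.4181, prob=0.004849
UUDUDD: m=76.0104, payoff=52.5196, prob=0.010303
DDUUDD: m=45.1119, payoff=83.4181, prob=0.004849
UDUUDD: m=76.0104, payoff=52.5196, prob=0.010303
DUUUDD: m=76.0104, payoff=52.5196, prob=0.010303
UUUUDD: m=128.0724, payoff=0.4576, prob=0.021895
DDDDUD: m=26.7737, payoff=101.7563, prob=0.002282
UDDDUD: m=45.1119, payoff=83.4181, prob=0.004849
DUDDUD: m=45.1119, payoff=83.4181, prob=0.004849
UUDDUD: m=76.0104, payoff=52.5196, prob=0.010303
DDUDUD: m=45.1119, payoff=83.4181, prob=0.004849
UDUDUD: m=76.0104, payoff=52.5196, prob=0.010303
DUUDUD: m=76.0104, payoff=52.5196, prob=0.010303
UUUDUD: m=128.0724, payoff=0.4576, prob=0.021895
DDDUUD: m=40.8468, payoff=87.6832, prob=0.004849
UDDUUD: m=68.8240, payoff=59.7060, prob=0.010303
DUDUUD: m=68.8240, payoff=59.7060, prob=0.010303
UUDUUD: m=115.9638, payoff=12.5662, prob=0.021895
DDUUUD: m=55.9545, payoff=72.5755, prob=0.010303
UDUUUD: m=94.2795, payoff=34.2505, prob=0.021895
DUUUUD: m=76.6500, payoff=51.8800, prob=0.021895
UUUUUD: m=129.1500, payoff=0.0000, prob=0.046526
DDDDDU: m=21.7673, payoff=106.7627, prob=0.002282
UDDDDU: m=36.6763, payoff=91.8537, prob=0.004849
DUDDDU: m=36.6763, payoff=91.8537, prob=0.004849
UUDDDU: m=61.7971, payoff=66.7329, prob=0.010303
DDUDDU: m=36.6763, payoff=91.8537, prob=0.004849
UDUDDU: m=61.7971, payoff=66.7329, prob=0.010303
DUUDDU: m=61.7971, payoff=66.7329, prob=0.010303
UUUDDU: m=104.1239, payoff=24.4061, prob=0.021895
DDDUDU: m=36.6763, payoff=91.8537, prob=0.004849
UDDUDU: m=61.7971, payoff=66.7329, prob=0.010303
DUDUDU: m=61.7971, payoff=66.7329, prob=0.010303
UUDUDU: m=104.1239, payoff=24.4061, prob=0.021895
DDUUDU: m=55.9545, payoff=72.5755, prob=0.010303
UDUUDU: m=94.2795, payoff=34.2505, prob=0.021895
DUUUDU: m=76.6500, payoff=51.8800, prob=0.021895
UUUUDU: m=129.1500, payoff=0.0000, prob=0.046526
DDDDUU: m=29.8182, payoff=98.7118, prob=0.004849
UDDDUU: m=50.2415, payoff=78.2885, prob=0.010303
DUDDUU: m=50.2415, payoff=78.2885, prob=0.010303
UUDDUU: m=84.6536, payoff=43.8764, prob=0.021895
DDUDUU: m=50.2415, payoff=78.2885, prob=0.010303
UDUDUU: m=84.6536, payoff=43.8764, prob=0.021895
DUUDUU: m=76.6500, payoff=51.8800, prob=0.021895
UUUDUU: m=129.1500, payoff=0.0000, prob=0.046526
DDDUUU: m=40.8468, payoff=87.6832, prob=0.010303
UDDUUU: m=68.8240, payoff=59.7060, prob=0.021895
DUDUUU: m=68.8240, payoff=59.7060, prob=0.021895
UUDUUU: m=115.9638, payoff=12.5662, prob=0.046526
DDUUUU: m=55.9545, payoff=72.5755, prob=0.021895
UDUUUU: m=94.2795, payoff=34.2505, prob=0.046526
DUUUUU: m=76.6500, payoff=51.8800, prob=0.046526
UUUUUU: m=129.1500, payoff=0.0000, prob=0.098867
Price = Σ prob·payoff / R^6 = 38.113807 / 1.500730 = 25.3968

price = 25.3968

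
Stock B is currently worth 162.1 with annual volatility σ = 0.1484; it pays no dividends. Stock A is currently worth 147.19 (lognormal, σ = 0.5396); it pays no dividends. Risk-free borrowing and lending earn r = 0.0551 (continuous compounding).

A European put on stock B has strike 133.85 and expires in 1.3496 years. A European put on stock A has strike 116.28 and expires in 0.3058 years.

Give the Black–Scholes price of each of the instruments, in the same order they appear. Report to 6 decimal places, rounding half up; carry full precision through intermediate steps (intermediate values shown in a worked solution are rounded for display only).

price(stock B put K=133.85) = 0.649243
price(stock A put K=116.28) = 4.255777

[stock B put K=133.85]
σ√T = 0.1484·√1.3496 = 0.172400
d₁ = (ln(S/K) + (r+σ²/2)T) / (σ√T) = (ln(162.1/133.85) + (0.0551+0.1484²/2)·1.3496) / 0.172400 = (0.191494 + 0.089224) / 0.172400 = 1.628295
d₂ = d₁ − σ√T = 1.628295 − 0.172400 = 1.455895
e^{−rT} = 0.928335
N(−d₁) = 0.051731,  N(−d₂) = 0.072711
price = K·e^{−rT}·N(−d₂) − S·N(−d₁) = 9.034875 − 8.385632 = 0.649243
[stock A put K=116.28]
σ√T = 0.5396·√0.3058 = 0.298394
d₁ = (ln(S/K) + (r+σ²/2)T) / (σ√T) = (ln(147.19/116.28) + (0.0551+0.5396²/2)·0.3058) / 0.298394 = (0.235723 + 0.061369) / 0.298394 = 0.995637
d₂ = d₁ − σ√T = 0.995637 − 0.298394 = 0.697242
e^{−rT} = 0.983292
N(−d₁) = 0.159713,  N(−d₂) = 0.242826
price = K·e^{−rT}·N(−d₂) − S·N(−d₁) = 27.763989 − 23.508212 = 4.255777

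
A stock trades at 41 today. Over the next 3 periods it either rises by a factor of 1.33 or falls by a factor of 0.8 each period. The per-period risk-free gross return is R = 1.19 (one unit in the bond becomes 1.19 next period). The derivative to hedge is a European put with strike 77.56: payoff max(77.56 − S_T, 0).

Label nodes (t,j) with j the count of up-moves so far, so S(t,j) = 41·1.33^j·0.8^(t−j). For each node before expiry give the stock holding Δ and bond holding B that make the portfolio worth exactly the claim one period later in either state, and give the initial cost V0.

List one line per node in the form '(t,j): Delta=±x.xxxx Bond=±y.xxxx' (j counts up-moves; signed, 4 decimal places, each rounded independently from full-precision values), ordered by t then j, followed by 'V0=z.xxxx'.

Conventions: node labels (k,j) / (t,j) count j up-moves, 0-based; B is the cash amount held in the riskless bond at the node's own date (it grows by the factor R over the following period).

(0,0): Delta=-0.6675 Bond=36.8596
(1,0): Delta=-1.0000 Bond=54.7701
(1,1): Delta=-0.5957 Bond=39.9474
(2,0): Delta=-1.0000 Bond=65.1765
(2,1): Delta=-1.0000 Bond=65.1765
(2,2): Delta=-0.5084 Bond=41.2055
V0=9.4936

Since d<R<u, set p* = (R−d)/(u−d) = 0.7358; price each node as the discounted p*-expectation of its children.
Expiry values: V(3,0)=56.5680, V(3,1)=42.6608, V(3,2)=19.5401, V(3,3)=0.0000
Node (2,0) S=26.2400: V=(p*·42.6608+(1−p*)·56.5680)/1.19=38.9365; Δ=(42.6608−56.5680)/(34.8992−20.9920)=-1.0000; B=V−Δ·S=65.1765
Node (2,1) S=43.6240: V=(p*·19.5401+(1−p*)·42.6608)/1.19=21.5525; Δ=(19.5401−42.6608)/(58.0199−34.8992)=-1.0000; B=V−Δ·S=65.1765
Node (2,2) S=72.5249: V=(p*·0.0000+(1−p*)·19.5401)/1.19=4.3374; Δ=(0.0000−19.5401)/(96.4581−58.0199)=-0.5084; B=V−Δ·S=41.2055
Node (1,0) S=32.8000: V=(p*·21.5525+(1−p*)·38.9365)/1.19=21.9701; Δ=(21.5525−38.9365)/(43.6240−26.2400)=-1.0000; B=V−Δ·S=54.7701
Node (1,1) S=54.5300: V=(p*·4.3374+(1−p*)·21.5525)/1.19=7.4662; Δ=(4.3374−21.5525)/(72.5249−43.6240)=-0.5957; B=V−Δ·S=39.9474
Node (0,0) S=41.0000: V=(p*·7.4662+(1−p*)·21.9701)/1.19=9.4936; Δ=(7.4662−21.9701)/(54.5300−32.8000)=-0.6675; B=V−Δ·S=36.8596
Verification: the root portfolio costs Δ(0,0)·S0 + B(0,0) = 9.4936, matching V0.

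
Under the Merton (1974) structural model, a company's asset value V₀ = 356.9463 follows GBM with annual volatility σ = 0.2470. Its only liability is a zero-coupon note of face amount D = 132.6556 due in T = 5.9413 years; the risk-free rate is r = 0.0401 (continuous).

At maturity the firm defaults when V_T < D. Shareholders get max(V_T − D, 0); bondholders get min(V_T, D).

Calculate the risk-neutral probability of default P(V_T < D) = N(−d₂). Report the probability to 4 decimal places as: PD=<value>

Apply the equity-as-call identities (strike 132.6556, horizon 5.9413 years):
d₁ = [ln(V₀/D) + (r + σ²/2)T] / (σ√T)
   = [ln(356.9463/132.6556) + (0.0401 + 0.5·0.2470²)·5.9413] / (0.2470·√5.9413)
   = [0.989829 + 0.419483] / 0.602057 = 2.340827
d₂ = d₁ − σ√T = 2.340827 − 0.602057 = 1.738770
risk-neutral PD = N(−d₂) = N(-1.738770) = 0.041038

PD=0.0410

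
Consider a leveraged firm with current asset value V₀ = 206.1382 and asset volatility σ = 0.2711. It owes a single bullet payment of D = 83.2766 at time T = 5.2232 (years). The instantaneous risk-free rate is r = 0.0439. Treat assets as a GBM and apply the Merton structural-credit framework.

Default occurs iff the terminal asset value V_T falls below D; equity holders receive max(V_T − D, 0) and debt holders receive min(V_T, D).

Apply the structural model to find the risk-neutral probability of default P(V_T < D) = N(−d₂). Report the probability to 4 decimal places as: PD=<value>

PD=0.0639

Equity is a call on the firm's assets struck at D = 83.2766:
d₁ = [ln(V₀/D) + (r + σ²/2)T] / (σ√T)
   = [ln(206.1382/83.2766) + (0.0439 + 0.5·0.2711²)·5.2232] / (0.2711·√5.2232)
   = [0.906379 + 0.421239] / 0.619581 = 2.142768
d₂ = d₁ − σ√T = 2.142768 − 0.619581 = 1.523188
risk-neutral PD = N(−d₂) = N(-1.523188) = 0.063856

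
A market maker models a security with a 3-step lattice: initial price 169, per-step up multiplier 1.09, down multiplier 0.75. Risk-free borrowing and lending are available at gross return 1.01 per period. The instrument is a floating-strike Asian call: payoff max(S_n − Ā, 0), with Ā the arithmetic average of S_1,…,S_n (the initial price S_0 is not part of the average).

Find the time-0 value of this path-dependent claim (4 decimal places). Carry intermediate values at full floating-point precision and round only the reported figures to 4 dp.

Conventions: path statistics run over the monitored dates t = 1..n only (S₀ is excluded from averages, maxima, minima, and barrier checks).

Risk-neutral up-probability p* = (R−d)/(u−d) = (1.01−0.75)/(1.09−0.75) = 0.7647; the claim prices as the p*-weighted sum of path payoffs discounted by R^3.
Enumerate all 2^3 = 8 price paths (U = up ×1.09, D = down ×0.75); each path with k up-moves has probability p*^k·(1−p*)^(3−k).
DDD: Ā=97.7031, payoff=0.0000, prob=0.013027
UDD: Ā=141.9952, payoff=0.0000, prob=0.042337
DUD: Ā=122.8419, payoff=0.0000, prob=0.042337
UUD: Ā=178.5302, payoff=0.0000, prob=0.137594
DDU: Ā=108.4769, payoff=0.0000, prob=0.042337
UDU: Ā=157.6531, payoff=0.0000, prob=0.137594
DUU: Ā=138.4997, payoff=12.0920, prob=0.137594
UUU: Ā=201.2863, payoff=17.5736, prob=0.447181
Price = Σ prob·payoff / R^3 = 9.522376 / 1.030301 = 9.2423

price = 9.2423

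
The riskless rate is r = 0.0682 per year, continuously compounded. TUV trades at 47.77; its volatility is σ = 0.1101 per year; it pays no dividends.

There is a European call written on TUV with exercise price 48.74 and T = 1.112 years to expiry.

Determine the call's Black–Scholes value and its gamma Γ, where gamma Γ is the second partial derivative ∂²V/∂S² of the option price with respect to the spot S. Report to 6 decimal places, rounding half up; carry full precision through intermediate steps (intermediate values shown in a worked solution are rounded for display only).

σ√T = 0.1101·√1.112 = 0.116102
d₁ = (ln(S/K) + (r+σ²/2)T) / (σ√T) = (ln(47.77/48.74) + (0.0682+0.1101²/2)·1.112) / 0.116102 = (-0.020102 + 0.082578) / 0.116102 = 0.538113
d₂ = d₁ − σ√T = 0.538113 − 0.116102 = 0.422011
e^{−rT} = 0.926966
N(d₁) = 0.704751,  N(d₂) = 0.663492
Call price V = S·N(d₁) − K·e^{−rT}·N(d₂) = 33.665933 − 29.976763 = 3.689170
φ(d₁) = (1/√(2π))·e^{−d₁²/2} = 0.345169
Γ = φ(d₁) / (S·σ·√T) = 0.062235

price = 3.689170
Γ = 0.062235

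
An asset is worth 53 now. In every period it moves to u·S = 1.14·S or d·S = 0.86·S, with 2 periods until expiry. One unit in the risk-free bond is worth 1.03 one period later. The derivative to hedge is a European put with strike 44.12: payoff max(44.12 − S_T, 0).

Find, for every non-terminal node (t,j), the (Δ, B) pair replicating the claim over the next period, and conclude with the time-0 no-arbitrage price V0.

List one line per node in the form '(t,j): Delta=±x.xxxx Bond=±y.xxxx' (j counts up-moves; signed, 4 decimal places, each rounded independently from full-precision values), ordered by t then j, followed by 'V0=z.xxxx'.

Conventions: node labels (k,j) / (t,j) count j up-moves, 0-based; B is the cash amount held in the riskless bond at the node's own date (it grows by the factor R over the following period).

(0,0): Delta=-0.1265 Bond=7.4196
(1,0): Delta=-0.3856 Bond=19.4527
(1,1): Delta=0.0000 Bond=0.0000
V0=0.7159

Risk-neutral probability p* = (R−d)/(u−d) = (1.03−0.86)/(1.14−0.86) = 0.6071.
Payoffs at expiry: V(2,0)=4.9212, V(2,1)=0.0000, V(2,2)=0.0000
  t=1,j=0: stock 45.5800 → up 51.9612 (V=0.0000), down 39.1988 (V=4.9212). Price 1.8770; hedge Δ=-0.3856, bond B=19.4527.
  t=1,j=1: stock 60.4200 → up 68.8788 (V=0.0000), down 51.9612 (V=0.0000). Price 0.0000; hedge Δ=0.0000, bond B=0.0000.
  t=0,j=0: stock 53.0000 → up 60.4200 (V=0.0000), down 45.5800 (V=1.8770). Price 0.7159; hedge Δ=-0.1265, bond B=7.4196.
As a check, the time-0 holding Δ(0,0)·S0 + B(0,0) comes to 0.7159 — exactly V0.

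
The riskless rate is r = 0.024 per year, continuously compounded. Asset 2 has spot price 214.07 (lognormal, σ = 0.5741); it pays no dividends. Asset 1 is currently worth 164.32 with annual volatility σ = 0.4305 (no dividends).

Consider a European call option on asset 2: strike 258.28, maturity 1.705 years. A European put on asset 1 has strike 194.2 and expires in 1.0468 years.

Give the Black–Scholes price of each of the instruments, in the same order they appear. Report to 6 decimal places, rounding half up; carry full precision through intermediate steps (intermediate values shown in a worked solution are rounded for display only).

[asset 2 call K=258.28]
σ√T = 0.5741·√1.705 = 0.749635
d₁ = (ln(S/K) + (r+σ²/2)T) / (σ√T) = (ln(214.07/258.28) + (0.024+0.5741²/2)·1.705) / 0.749635 = (-0.187741 + 0.321896) / 0.749635 = 0.178960
d₂ = d₁ − σ√T = 0.178960 − 0.749635 = -0.570674
e^{−rT} = 0.959906
N(d₁) = 0.571016,  N(d₂) = 0.284110
price = S·N(d₁) − K·e^{−rT}·N(d₂) = 122.237312 − 70.437879 = 51.799433
[asset 1 put K=194.2]
σ√T = 0.4305·√1.0468 = 0.440459
d₁ = (ln(S/K) + (r+σ²/2)T) / (σ√T) = (ln(164.32/194.2) + (0.024+0.4305²/2)·1.0468) / 0.440459 = (-0.167073 + 0.122125) / 0.440459 = -0.102048
d₂ = d₁ − σ√T = -0.102048 − 0.440459 = -0.542506
e^{−rT} = 0.975190
N(−d₁) = 0.540641,  N(−d₂) = 0.706265
price = K·e^{−rT}·N(−d₂) − S·N(−d₁) = 133.753787 − 88.838059 = 44.915728

price(asset 2 call K=258.28) = 51.799433
price(asset 1 put K=194.2) = 44.915728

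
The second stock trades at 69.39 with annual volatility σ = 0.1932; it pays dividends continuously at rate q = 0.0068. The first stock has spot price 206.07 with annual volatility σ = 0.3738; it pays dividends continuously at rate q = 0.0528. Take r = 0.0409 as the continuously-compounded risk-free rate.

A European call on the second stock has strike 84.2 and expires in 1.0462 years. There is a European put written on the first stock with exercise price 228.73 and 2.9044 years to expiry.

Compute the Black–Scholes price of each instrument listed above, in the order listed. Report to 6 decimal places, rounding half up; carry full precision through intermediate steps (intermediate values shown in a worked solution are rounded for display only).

[the second stock call K=84.2]
σ√T = 0.1932·√1.0462 = 0.197613
d₁ = (ln(S/K) + (r−q+σ²/2)T) / (σ√T) = (ln(69.39/84.2) + (0.0409−0.0068+0.1932²/2)·1.0462) / 0.197613 = (-0.193452 + 0.055201) / 0.197613 = -0.699608
d₂ = d₁ − σ√T = -0.699608 − 0.197613 = -0.897221
e^{−rT} = 0.958113
e^{−qT} = 0.992911
N(d₁) = 0.242086,  N(d₂) = 0.184801
price = S·e^{−qT}·N(d₁) − K·e^{−rT}·N(d₂) = 16.679263 − 14.908434 = 1.770829
[the first stock put K=228.73]
σ√T = 0.3738·√2.9044 = 0.637041
d₁ = (ln(S/K) + (r−q+σ²/2)T) / (σ√T) = (ln(206.07/228.73) + (0.0409−0.0528+0.3738²/2)·2.9044) / 0.637041 = (-0.104326 + 0.168348) / 0.637041 = 0.100499
d₂ = d₁ − σ√T = 0.100499 − 0.637041 = -0.536542
e^{−rT} = 0.887994
e^{−qT} = 0.857827
N(−d₁) = 0.459974,  N(−d₂) = 0.704208
price = K·e^{−rT}·N(−d₂) − S·e^{−qT}·N(−d₁) = 143.032354 − 81.310767 = 61.721587

price(the second stock call K=84.2) = 1.770829
price(the first stock put K=228.73) = 61.721587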